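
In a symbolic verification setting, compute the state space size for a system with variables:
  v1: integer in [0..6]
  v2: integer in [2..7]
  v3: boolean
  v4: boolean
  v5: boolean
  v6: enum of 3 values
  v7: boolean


State space = product of domain sizes of all variables.
Domain sizes:
  v1 (integer in [0..6]): 7
  v2 (integer in [2..7]): 6
  v3 (boolean): 2
  v4 (boolean): 2
  v5 (boolean): 2
  v6 (enum of 3 values): 3
  v7 (boolean): 2
Product = 7 * 6 * 2 * 2 * 2 * 3 * 2 = 2016

2016


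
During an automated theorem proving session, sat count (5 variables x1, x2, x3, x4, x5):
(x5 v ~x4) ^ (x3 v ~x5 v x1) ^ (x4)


CNF with 3 clauses over 5 vars (32 assignments).
An assignment satisfies CNF iff every clause has >=1 true literal.
Check each row (bits = x1,x2,x3,x4,x5; clause T/F shown):
  row 0 [00000]: clauses=TTF -> 0
  row 1 [00001]: clauses=TFF -> 0
  row 2 [00010]: clauses=FTT -> 0
  row 3 [00011]: clauses=TFT -> 0
  row 4 [00100]: clauses=TTF -> 0
  row 5 [00101]: clauses=TTF -> 0
  row 6 [00110]: clauses=FTT -> 0
  row 7 [00111]: clauses=TTT -> 1
  row 8 [01000]: clauses=TTF -> 0
  row 9 [01001]: clauses=TFF -> 0
  row 10 [01010]: clauses=FTT -> 0
  row 11 [01011]: clauses=TFT -> 0
  row 12 [01100]: clauses=TTF -> 0
  row 13 [01101]: clauses=TTF -> 0
  row 14 [01110]: clauses=FTT -> 0
  row 15 [01111]: clauses=TTT -> 1
  row 16 [10000]: clauses=TTF -> 0
  row 17 [10001]: clauses=TTF -> 0
  row 18 [10010]: clauses=FTT -> 0
  row 19 [10011]: clauses=TTT -> 1
  row 20 [10100]: clauses=TTF -> 0
  row 21 [10101]: clauses=TTF -> 0
  row 22 [10110]: clauses=FTT -> 0
  row 23 [10111]: clauses=TTT -> 1
  row 24 [11000]: clauses=TTF -> 0
  row 25 [11001]: clauses=TTF -> 0
  row 26 [11010]: clauses=FTT -> 0
  row 27 [11011]: clauses=TTT -> 1
  row 28 [11100]: clauses=TTF -> 0
  row 29 [11101]: clauses=TTF -> 0
  row 30 [11110]: clauses=FTT -> 0
  row 31 [11111]: clauses=TTT -> 1
Full result column, 8 rows per line (x1,x2 fixed per line; x3,x4,x5 runs 000..111 left to right):
  rows 0-7 [x1,x2=00]: 00000001  (ones: 1)
  rows 8-15 [x1,x2=01]: 00000001  (ones: 1)
  rows 16-23 [x1,x2=10]: 00010001  (ones: 2)
  rows 24-31 [x1,x2=11]: 00010001  (ones: 2)
Satisfying assignments = 1+1+2+2 = 6

6


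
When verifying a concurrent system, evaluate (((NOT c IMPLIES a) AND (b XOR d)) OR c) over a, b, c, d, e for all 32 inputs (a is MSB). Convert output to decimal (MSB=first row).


Formula: (((NOT c IMPLIES a) AND (b XOR d)) OR c) over a, b, c, d, e (32 rows)
Evaluate each row (bits = a,b,c,d,e, MSB first):
  row 0 [00000]: (((NOT 0 IMPLIES 0) AND (0 XOR 0)) OR 0) -> 0
  row 1 [00001]: (((NOT 0 IMPLIES 0) AND (0 XOR 0)) OR 0) -> 0
  row 2 [00010]: (((NOT 0 IMPLIES 0) AND (0 XOR 1)) OR 0) -> 0
  row 3 [00011]: (((NOT 0 IMPLIES 0) AND (0 XOR 1)) OR 0) -> 0
  row 4 [00100]: (((NOT 1 IMPLIES 0) AND (0 XOR 0)) OR 1) -> 1
  row 5 [00101]: (((NOT 1 IMPLIES 0) AND (0 XOR 0)) OR 1) -> 1
  row 6 [00110]: (((NOT 1 IMPLIES 0) AND (0 XOR 1)) OR 1) -> 1
  row 7 [00111]: (((NOT 1 IMPLIES 0) AND (0 XOR 1)) OR 1) -> 1
  row 8 [01000]: (((NOT 0 IMPLIES 0) AND (1 XOR 0)) OR 0) -> 0
  row 9 [01001]: (((NOT 0 IMPLIES 0) AND (1 XOR 0)) OR 0) -> 0
  row 10 [01010]: (((NOT 0 IMPLIES 0) AND (1 XOR 1)) OR 0) -> 0
  row 11 [01011]: (((NOT 0 IMPLIES 0) AND (1 XOR 1)) OR 0) -> 0
  row 12 [01100]: (((NOT 1 IMPLIES 0) AND (1 XOR 0)) OR 1) -> 1
  row 13 [01101]: (((NOT 1 IMPLIES 0) AND (1 XOR 0)) OR 1) -> 1
  row 14 [01110]: (((NOT 1 IMPLIES 0) AND (1 XOR 1)) OR 1) -> 1
  row 15 [01111]: (((NOT 1 IMPLIES 0) AND (1 XOR 1)) OR 1) -> 1
  row 16 [10000]: (((NOT 0 IMPLIES 1) AND (0 XOR 0)) OR 0) -> 0
  row 17 [10001]: (((NOT 0 IMPLIES 1) AND (0 XOR 0)) OR 0) -> 0
  row 18 [10010]: (((NOT 0 IMPLIES 1) AND (0 XOR 1)) OR 0) -> 1
  row 19 [10011]: (((NOT 0 IMPLIES 1) AND (0 XOR 1)) OR 0) -> 1
  row 20 [10100]: (((NOT 1 IMPLIES 1) AND (0 XOR 0)) OR 1) -> 1
  row 21 [10101]: (((NOT 1 IMPLIES 1) AND (0 XOR 0)) OR 1) -> 1
  row 22 [10110]: (((NOT 1 IMPLIES 1) AND (0 XOR 1)) OR 1) -> 1
  row 23 [10111]: (((NOT 1 IMPLIES 1) AND (0 XOR 1)) OR 1) -> 1
  row 24 [11000]: (((NOT 0 IMPLIES 1) AND (1 XOR 0)) OR 0) -> 1
  row 25 [11001]: (((NOT 0 IMPLIES 1) AND (1 XOR 0)) OR 0) -> 1
  row 26 [11010]: (((NOT 0 IMPLIES 1) AND (1 XOR 1)) OR 0) -> 0
  row 27 [11011]: (((NOT 0 IMPLIES 1) AND (1 XOR 1)) OR 0) -> 0
  row 28 [11100]: (((NOT 1 IMPLIES 1) AND (1 XOR 0)) OR 1) -> 1
  row 29 [11101]: (((NOT 1 IMPLIES 1) AND (1 XOR 0)) OR 1) -> 1
  row 30 [11110]: (((NOT 1 IMPLIES 1) AND (1 XOR 1)) OR 1) -> 1
  row 31 [11111]: (((NOT 1 IMPLIES 1) AND (1 XOR 1)) OR 1) -> 1
Full result column, 4 rows per line (a,b,c fixed per line; d,e runs 00..11 left to right):
  rows 0-3 [a,b,c=000]: 0000  = hex 0
  rows 4-7 [a,b,c=001]: 1111  = hex F
  rows 8-11 [a,b,c=010]: 0000  = hex 0
  rows 12-15 [a,b,c=011]: 1111  = hex F
  rows 16-19 [a,b,c=100]: 0011  = hex 3
  rows 20-23 [a,b,c=101]: 1111  = hex F
  rows 24-27 [a,b,c=110]: 1100  = hex C
  rows 28-31 [a,b,c=111]: 1111  = hex F
Output column (row 0 .. row 31) = 00001111000011110011111111001111
Output column grouped in 4s = 0000 1111 0000 1111 0011 1111 1100 1111 = 0x0F0F3FCF
Convert to decimal digit by digit (value = value*16 + digit):
  0 -> 0
  0*16 + 15 (F) = 15
  15*16 + 0 = 240
  240*16 + 15 (F) = 3855
  3855*16 + 3 = 61683
  61683*16 + 15 (F) = 986943
  986943*16 + 12 (C) = 15791100
  15791100*16 + 15 (F) = 252657615
Decimal = 252657615

252657615


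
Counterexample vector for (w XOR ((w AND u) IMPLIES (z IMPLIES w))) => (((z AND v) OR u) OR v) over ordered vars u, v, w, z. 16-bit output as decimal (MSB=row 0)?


F1 = (w XOR ((w AND u) IMPLIES (z IMPLIES w)))
F2 = (((z AND v) OR u) OR v)
Counterexample to F1=>F2 is where F1=1 and F2=0.
Evaluate each row (bits = u,v,w,z, MSB first):
  row 0 [0000]: F1=1 F2=0 -> F1&~F2 -> 1
  row 1 [0001]: F1=1 F2=0 -> F1&~F2 -> 1
  row 2 [0010]: F1=0 F2=0 -> F1&~F2 -> 0
  row 3 [0011]: F1=0 F2=0 -> F1&~F2 -> 0
  row 4 [0100]: F1=1 F2=1 -> F1&~F2 -> 0
  row 5 [0101]: F1=1 F2=1 -> F1&~F2 -> 0
  row 6 [0110]: F1=0 F2=1 -> F1&~F2 -> 0
  row 7 [0111]: F1=0 F2=1 -> F1&~F2 -> 0
  row 8 [1000]: F1=1 F2=1 -> F1&~F2 -> 0
  row 9 [1001]: F1=1 F2=1 -> F1&~F2 -> 0
  row 10 [1010]: F1=0 F2=1 -> F1&~F2 -> 0
  row 11 [1011]: F1=0 F2=1 -> F1&~F2 -> 0
  row 12 [1100]: F1=1 F2=1 -> F1&~F2 -> 0
  row 13 [1101]: F1=1 F2=1 -> F1&~F2 -> 0
  row 14 [1110]: F1=0 F2=1 -> F1&~F2 -> 0
  row 15 [1111]: F1=0 F2=1 -> F1&~F2 -> 0
Full result column, 4 rows per line (u,v fixed per line; w,z runs 00..11 left to right):
  rows 0-3 [u,v=00]: 1100  = hex C
  rows 4-7 [u,v=01]: 0000  = hex 0
  rows 8-11 [u,v=10]: 0000  = hex 0
  rows 12-15 [u,v=11]: 0000  = hex 0
Counterexample vector (row 0 .. row 15) = 1100000000000000
Output column grouped in 4s = 1100 0000 0000 0000 = 0xC000
Convert to decimal digit by digit (value = value*16 + digit):
  C -> 12
  12*16 + 0 = 192
  192*16 + 0 = 3072
  3072*16 + 0 = 49152
Decimal = 49152

49152


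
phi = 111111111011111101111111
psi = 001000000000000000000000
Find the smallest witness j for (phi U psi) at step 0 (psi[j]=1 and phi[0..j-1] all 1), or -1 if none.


(phi U psi) at 0: need smallest j with psi[j]=1 and phi[i]=1 for all i in [0,j).
Scan from step 0:
  step 0: phi=1, psi=0 -> continue
  step 1: phi=1, psi=0 -> continue
  step 2: psi=1 and phi held for [0,2) -> witness found
Witness step = 2

2


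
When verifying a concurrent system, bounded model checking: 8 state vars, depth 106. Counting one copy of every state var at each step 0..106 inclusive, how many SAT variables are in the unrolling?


BMC unrolls to depth k, creating one copy of each state var for steps 0..k.
Step count = 106 + 1 = 107 (steps 0 through 106)
Vars per step = 8
Total = 8 * 107 = 856

856


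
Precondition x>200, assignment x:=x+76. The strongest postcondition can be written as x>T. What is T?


Formula: sp(P, x:=E) = exists old_x. (x = E[old_x/x]) AND P[old_x/x] (old_x is the value of x before the assignment; eliminate old_x by solving x = E[old_x/x] for old_x)
Step 1: Precondition P: x>200, i.e. old_x > 200
Step 2: Assignment gives x = old_x + 76, so old_x = x - 76
Step 3: Substitute into P: x - 76 > 200
Step 4: Simplify: x > 200+76 = 276

276


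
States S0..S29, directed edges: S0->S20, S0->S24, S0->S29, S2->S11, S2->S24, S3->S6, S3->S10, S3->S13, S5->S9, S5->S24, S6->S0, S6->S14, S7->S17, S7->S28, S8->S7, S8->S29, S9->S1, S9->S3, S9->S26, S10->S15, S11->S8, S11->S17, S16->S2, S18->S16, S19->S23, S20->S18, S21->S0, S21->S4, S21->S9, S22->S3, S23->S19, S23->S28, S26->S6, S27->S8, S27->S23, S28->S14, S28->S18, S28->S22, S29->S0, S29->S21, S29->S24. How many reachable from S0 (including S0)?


BFS from S0:
  layer 0: {S0}
  layer 1: {S20, S24, S29}
  layer 2: {S18, S21}
  layer 3: {S4, S9, S16}
  layer 4: {S1, S2, S3, S26}
  layer 5: {S6, S10, S11, S13}
  layer 6: {S8, S14, S15, S17}
  layer 7: {S7}
  layer 8: {S28}
  layer 9: {S22}
Reachable set: {S0, S1, S2, S3, S4, S6, S7, S8, S9, S10, S11, S13, S14, S15, S16, S17, S18, S20, S21, S22, S24, S26, S28, S29}
Count = 24

24


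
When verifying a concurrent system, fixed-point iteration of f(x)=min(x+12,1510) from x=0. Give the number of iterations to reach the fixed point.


Step 1: x=0, cap=1510, increment=12
Step 2: x grows by 12 each step until capped at 1510; fixed point is x=1510
Step 3: iterations = ceil(1510/12) = 126

126


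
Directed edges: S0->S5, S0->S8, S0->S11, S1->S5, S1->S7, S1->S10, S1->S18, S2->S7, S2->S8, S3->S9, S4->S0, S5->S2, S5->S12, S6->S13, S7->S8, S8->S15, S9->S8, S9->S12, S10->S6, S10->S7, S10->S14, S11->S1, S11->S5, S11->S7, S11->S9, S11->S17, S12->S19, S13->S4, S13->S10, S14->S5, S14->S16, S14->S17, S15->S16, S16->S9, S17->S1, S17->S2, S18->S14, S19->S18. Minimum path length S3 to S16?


BFS layer-by-layer from S3:
  dist 0: {S3}
  dist 1: {S9}
  dist 2: {S8, S12}
  dist 3: {S15, S19}
  dist 4: {S16, S18}
  -> S16 reached at distance 4
Shortest path length = 4

4


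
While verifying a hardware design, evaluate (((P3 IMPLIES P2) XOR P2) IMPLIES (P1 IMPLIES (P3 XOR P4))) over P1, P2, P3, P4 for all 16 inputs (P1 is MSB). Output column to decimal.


Formula: (((P3 IMPLIES P2) XOR P2) IMPLIES (P1 IMPLIES (P3 XOR P4))) over P1, P2, P3, P4 (16 rows)
Evaluate each row (bits = P1,P2,P3,P4, MSB first):
  row 0 [0000]: (((0 IMPLIES 0) XOR 0) IMPLIES (0 IMPLIES (0 XOR 0))) -> 1
  row 1 [0001]: (((0 IMPLIES 0) XOR 0) IMPLIES (0 IMPLIES (0 XOR 1))) -> 1
  row 2 [0010]: (((1 IMPLIES 0) XOR 0) IMPLIES (0 IMPLIES (1 XOR 0))) -> 1
  row 3 [0011]: (((1 IMPLIES 0) XOR 0) IMPLIES (0 IMPLIES (1 XOR 1))) -> 1
  row 4 [0100]: (((0 IMPLIES 1) XOR 1) IMPLIES (0 IMPLIES (0 XOR 0))) -> 1
  row 5 [0101]: (((0 IMPLIES 1) XOR 1) IMPLIES (0 IMPLIES (0 XOR 1))) -> 1
  row 6 [0110]: (((1 IMPLIES 1) XOR 1) IMPLIES (0 IMPLIES (1 XOR 0))) -> 1
  row 7 [0111]: (((1 IMPLIES 1) XOR 1) IMPLIES (0 IMPLIES (1 XOR 1))) -> 1
  row 8 [1000]: (((0 IMPLIES 0) XOR 0) IMPLIES (1 IMPLIES (0 XOR 0))) -> 0
  row 9 [1001]: (((0 IMPLIES 0) XOR 0) IMPLIES (1 IMPLIES (0 XOR 1))) -> 1
  row 10 [1010]: (((1 IMPLIES 0) XOR 0) IMPLIES (1 IMPLIES (1 XOR 0))) -> 1
  row 11 [1011]: (((1 IMPLIES 0) XOR 0) IMPLIES (1 IMPLIES (1 XOR 1))) -> 1
  row 12 [1100]: (((0 IMPLIES 1) XOR 1) IMPLIES (1 IMPLIES (0 XOR 0))) -> 1
  row 13 [1101]: (((0 IMPLIES 1) XOR 1) IMPLIES (1 IMPLIES (0 XOR 1))) -> 1
  row 14 [1110]: (((1 IMPLIES 1) XOR 1) IMPLIES (1 IMPLIES (1 XOR 0))) -> 1
  row 15 [1111]: (((1 IMPLIES 1) XOR 1) IMPLIES (1 IMPLIES (1 XOR 1))) -> 1
Full result column, 4 rows per line (P1,P2 fixed per line; P3,P4 runs 00..11 left to right):
  rows 0-3 [P1,P2=00]: 1111  = hex F
  rows 4-7 [P1,P2=01]: 1111  = hex F
  rows 8-11 [P1,P2=10]: 0111  = hex 7
  rows 12-15 [P1,P2=11]: 1111  = hex F
Output column (row 0 .. row 15) = 1111111101111111
Output column grouped in 4s = 1111 1111 0111 1111 = 0xFF7F
Convert to decimal digit by digit (value = value*16 + digit):
  F -> 15
  15*16 + 15 (F) = 255
  255*16 + 7 = 4087
  4087*16 + 15 (F) = 65407
Decimal = 65407

65407


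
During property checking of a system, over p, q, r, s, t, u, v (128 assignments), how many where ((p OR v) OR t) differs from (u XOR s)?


F1 = ((p OR v) OR t)
F2 = (u XOR s)
Evaluate both on each of 128 rows (bits = p,q,r,s,t,u,v):
  row 0 [0000000]: F1=0 F2=0 -> 0
  row 1 [0000001]: F1=1 F2=0 (differ) -> 1
  row 2 [0000010]: F1=0 F2=1 (differ) -> 1
  row 3 [0000011]: F1=1 F2=1 -> 0
  row 4 [0000100]: F1=1 F2=0 (differ) -> 1
  (every remaining row is evaluated the same way; all 128 results are listed next)
Full result column, 8 rows per line (p,q,r,s fixed per line; t,u,v runs 000..111 left to right):
  rows 0-7 [p,q,r,s=0000]: 01101100  (ones: 4)
  rows 8-15 [p,q,r,s=0001]: 10010011  (ones: 4)
  rows 16-23 [p,q,r,s=0010]: 01101100  (ones: 4)
  rows 24-31 [p,q,r,s=0011]: 10010011  (ones: 4)
  rows 32-39 [p,q,r,s=0100]: 01101100  (ones: 4)
  rows 40-47 [p,q,r,s=0101]: 10010011  (ones: 4)
  rows 48-55 [p,q,r,s=0110]: 01101100  (ones: 4)
  rows 56-63 [p,q,r,s=0111]: 10010011  (ones: 4)
  rows 64-71 [p,q,r,s=1000]: 11001100  (ones: 4)
  rows 72-79 [p,q,r,s=1001]: 00110011  (ones: 4)
  rows 80-87 [p,q,r,s=1010]: 11001100  (ones: 4)
  rows 88-95 [p,q,r,s=1011]: 00110011  (ones: 4)
  rows 96-103 [p,q,r,s=1100]: 11001100  (ones: 4)
  rows 104-111 [p,q,r,s=1101]: 00110011  (ones: 4)
  rows 112-119 [p,q,r,s=1110]: 11001100  (ones: 4)
  rows 120-127 [p,q,r,s=1111]: 00110011  (ones: 4)
Disagreements = 4+4+4+4+4+4+4+4+4+4+4+4+4+4+4+4 = 64

64


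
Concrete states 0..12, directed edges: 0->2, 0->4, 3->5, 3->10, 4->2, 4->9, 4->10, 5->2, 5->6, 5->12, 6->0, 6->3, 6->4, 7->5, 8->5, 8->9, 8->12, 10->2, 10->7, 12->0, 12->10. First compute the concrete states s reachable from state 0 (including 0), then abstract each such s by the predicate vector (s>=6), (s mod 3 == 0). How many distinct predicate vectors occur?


BFS from 0:
Concrete reachable: {0, 2, 3, 4, 5, 6, 7, 9, 10, 12}
Abstract via predicates (s>=6), (s mod 3 == 0):
  (0,0) <- {2, 4, 5}
  (0,1) <- {0, 3}
  (1,0) <- {7, 10}
  (1,1) <- {6, 9, 12}
Distinct abstract states = 4

4


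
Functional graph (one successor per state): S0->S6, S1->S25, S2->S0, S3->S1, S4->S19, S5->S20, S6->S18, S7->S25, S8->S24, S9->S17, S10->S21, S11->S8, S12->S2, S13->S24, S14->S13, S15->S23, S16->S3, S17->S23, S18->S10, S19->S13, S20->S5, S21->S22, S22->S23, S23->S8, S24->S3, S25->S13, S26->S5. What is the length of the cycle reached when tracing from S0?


Trace from S0 until a state repeats:
  S0 -> S6 -> S18 -> S10 -> S21 -> S22 -> S23 -> S8 -> S24 -> S3 -> S1 -> S25 -> S13 -> S24
S24 first seen at step 8, revisited at step 13.
Cycle length = 13 - 8 = 5

5


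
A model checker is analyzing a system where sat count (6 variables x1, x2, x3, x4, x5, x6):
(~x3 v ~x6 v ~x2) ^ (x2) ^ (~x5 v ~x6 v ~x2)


CNF with 3 clauses over 6 vars (64 assignments).
An assignment satisfies CNF iff every clause has >=1 true literal.
Check each row (bits = x1,x2,x3,x4,x5,x6; clause T/F shown):
  row 0 [000000]: clauses=TFT -> 0
  row 1 [000001]: clauses=TFT -> 0
  row 2 [000010]: clauses=TFT -> 0
  row 3 [000011]: clauses=TFT -> 0
  row 4 [000100]: clauses=TFT -> 0
  (every remaining row is evaluated the same way; all 64 results are listed next)
Full result column, 8 rows per line (x1,x2,x3 fixed per line; x4,x5,x6 runs 000..111 left to right):
  rows 0-7 [x1,x2,x3=000]: 00000000  (ones: 0)
  rows 8-15 [x1,x2,x3=001]: 00000000  (ones: 0)
  rows 16-23 [x1,x2,x3=010]: 11101110  (ones: 6)
  rows 24-31 [x1,x2,x3=011]: 10101010  (ones: 4)
  rows 32-39 [x1,x2,x3=100]: 00000000  (ones: 0)
  rows 40-47 [x1,x2,x3=101]: 00000000  (ones: 0)
  rows 48-55 [x1,x2,x3=110]: 11101110  (ones: 6)
  rows 56-63 [x1,x2,x3=111]: 10101010  (ones: 4)
Satisfying assignments = 0+0+6+4+0+0+6+4 = 20

20


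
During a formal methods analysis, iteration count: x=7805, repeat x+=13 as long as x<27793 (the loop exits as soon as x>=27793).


Step 1: x goes from 7805 toward 27793 by 13; the body runs while x<27793, so iterations = ceil((bound-start)/step)
Step 2: Distance=19988
Step 3: ceil(19988/13)=1538

1538


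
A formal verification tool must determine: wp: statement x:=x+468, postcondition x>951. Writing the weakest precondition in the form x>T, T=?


Formula: wp(x:=E, P) = P[E/x] (substitute E for x in postcondition)
Step 1: Postcondition: x>951
Step 2: Substitute x+468 for x: x+468>951
Step 3: Solve for x: x > 951-468 = 483

483


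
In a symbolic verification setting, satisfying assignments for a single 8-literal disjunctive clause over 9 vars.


Step 1: Total=2^9=512
Step 2: Unsat when all 8 false: 2^1=2
Step 3: Sat=512-2=510

510


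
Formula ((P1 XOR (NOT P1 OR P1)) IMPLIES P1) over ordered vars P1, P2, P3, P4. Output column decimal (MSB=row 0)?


Formula: ((P1 XOR (NOT P1 OR P1)) IMPLIES P1) over P1, P2, P3, P4 (16 rows)
Evaluate each row (bits = P1,P2,P3,P4, MSB first):
  row 0 [0000]: ((0 XOR (NOT 0 OR 0)) IMPLIES 0) -> 0
  row 1 [0001]: ((0 XOR (NOT 0 OR 0)) IMPLIES 0) -> 0
  row 2 [0010]: ((0 XOR (NOT 0 OR 0)) IMPLIES 0) -> 0
  row 3 [0011]: ((0 XOR (NOT 0 OR 0)) IMPLIES 0) -> 0
  row 4 [0100]: ((0 XOR (NOT 0 OR 0)) IMPLIES 0) -> 0
  row 5 [0101]: ((0 XOR (NOT 0 OR 0)) IMPLIES 0) -> 0
  row 6 [0110]: ((0 XOR (NOT 0 OR 0)) IMPLIES 0) -> 0
  row 7 [0111]: ((0 XOR (NOT 0 OR 0)) IMPLIES 0) -> 0
  row 8 [1000]: ((1 XOR (NOT 1 OR 1)) IMPLIES 1) -> 1
  row 9 [1001]: ((1 XOR (NOT 1 OR 1)) IMPLIES 1) -> 1
  row 10 [1010]: ((1 XOR (NOT 1 OR 1)) IMPLIES 1) -> 1
  row 11 [1011]: ((1 XOR (NOT 1 OR 1)) IMPLIES 1) -> 1
  row 12 [1100]: ((1 XOR (NOT 1 OR 1)) IMPLIES 1) -> 1
  row 13 [1101]: ((1 XOR (NOT 1 OR 1)) IMPLIES 1) -> 1
  row 14 [1110]: ((1 XOR (NOT 1 OR 1)) IMPLIES 1) -> 1
  row 15 [1111]: ((1 XOR (NOT 1 OR 1)) IMPLIES 1) -> 1
Full result column, 4 rows per line (P1,P2 fixed per line; P3,P4 runs 00..11 left to right):
  rows 0-3 [P1,P2=00]: 0000  = hex 0
  rows 4-7 [P1,P2=01]: 0000  = hex 0
  rows 8-11 [P1,P2=10]: 1111  = hex F
  rows 12-15 [P1,P2=11]: 1111  = hex F
Output column (row 0 .. row 15) = 0000000011111111
Output column grouped in 4s = 0000 0000 1111 1111 = 0x00FF
Convert to decimal digit by digit (value = value*16 + digit):
  0 -> 0
  0*16 + 0 = 0
  0*16 + 15 (F) = 15
  15*16 + 15 (F) = 255
Decimal = 255

255


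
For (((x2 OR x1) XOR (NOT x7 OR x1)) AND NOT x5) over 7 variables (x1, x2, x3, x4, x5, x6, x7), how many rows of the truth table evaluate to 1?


Formula: (((x2 OR x1) XOR (NOT x7 OR x1)) AND NOT x5) over 7 vars (128 rows)
Evaluate each row (x1, x2, x3, x4, x5, x6, x7 as bits, MSB first):
  row 0 [0000000]: (((0 OR 0) XOR (NOT 0 OR 0)) AND NOT 0) -> 1
  row 1 [0000001]: (((0 OR 0) XOR (NOT 1 OR 0)) AND NOT 0) -> 0
  row 2 [0000010]: (((0 OR 0) XOR (NOT 0 OR 0)) AND NOT 0) -> 1
  row 3 [0000011]: (((0 OR 0) XOR (NOT 1 OR 0)) AND NOT 0) -> 0
  row 4 [0000100]: (((0 OR 0) XOR (NOT 0 OR 0)) AND NOT 1) -> 0
  (every remaining row is evaluated the same way; all 128 results are listed next)
Full result column, 8 rows per line (x1,x2,x3,x4 fixed per line; x5,x6,x7 runs 000..111 left to right):
  rows 0-7 [x1,x2,x3,x4=0000]: 10100000  (ones: 2)
  rows 8-15 [x1,x2,x3,x4=0001]: 10100000  (ones: 2)
  rows 16-23 [x1,x2,x3,x4=0010]: 10100000  (ones: 2)
  rows 24-31 [x1,x2,x3,x4=0011]: 10100000  (ones: 2)
  rows 32-39 [x1,x2,x3,x4=0100]: 01010000  (ones: 2)
  rows 40-47 [x1,x2,x3,x4=0101]: 01010000  (ones: 2)
  rows 48-55 [x1,x2,x3,x4=0110]: 01010000  (ones: 2)
  rows 56-63 [x1,x2,x3,x4=0111]: 01010000  (ones: 2)
  rows 64-71 [x1,x2,x3,x4=1000]: 00000000  (ones: 0)
  rows 72-79 [x1,x2,x3,x4=1001]: 00000000  (ones: 0)
  rows 80-87 [x1,x2,x3,x4=1010]: 00000000  (ones: 0)
  rows 88-95 [x1,x2,x3,x4=1011]: 00000000  (ones: 0)
  rows 96-103 [x1,x2,x3,x4=1100]: 00000000  (ones: 0)
  rows 104-111 [x1,x2,x3,x4=1101]: 00000000  (ones: 0)
  rows 112-119 [x1,x2,x3,x4=1110]: 00000000  (ones: 0)
  rows 120-127 [x1,x2,x3,x4=1111]: 00000000  (ones: 0)
Count of 1-rows = 2+2+2+2+2+2+2+2+0+0+0+0+0+0+0+0 = 16

16


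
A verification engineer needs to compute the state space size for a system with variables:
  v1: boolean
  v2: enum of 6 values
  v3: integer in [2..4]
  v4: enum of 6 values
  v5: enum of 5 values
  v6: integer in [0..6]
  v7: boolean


State space = product of domain sizes of all variables.
Domain sizes:
  v1 (boolean): 2
  v2 (enum of 6 values): 6
  v3 (integer in [2..4]): 3
  v4 (enum of 6 values): 6
  v5 (enum of 5 values): 5
  v6 (integer in [0..6]): 7
  v7 (boolean): 2
Product = 2 * 6 * 3 * 6 * 5 * 7 * 2 = 15120

15120


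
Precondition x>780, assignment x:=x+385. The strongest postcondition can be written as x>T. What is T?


Formula: sp(P, x:=E) = exists old_x. (x = E[old_x/x]) AND P[old_x/x] (old_x is the value of x before the assignment; eliminate old_x by solving x = E[old_x/x] for old_x)
Step 1: Precondition P: x>780, i.e. old_x > 780
Step 2: Assignment gives x = old_x + 385, so old_x = x - 385
Step 3: Substitute into P: x - 385 > 780
Step 4: Simplify: x > 780+385 = 1165

1165


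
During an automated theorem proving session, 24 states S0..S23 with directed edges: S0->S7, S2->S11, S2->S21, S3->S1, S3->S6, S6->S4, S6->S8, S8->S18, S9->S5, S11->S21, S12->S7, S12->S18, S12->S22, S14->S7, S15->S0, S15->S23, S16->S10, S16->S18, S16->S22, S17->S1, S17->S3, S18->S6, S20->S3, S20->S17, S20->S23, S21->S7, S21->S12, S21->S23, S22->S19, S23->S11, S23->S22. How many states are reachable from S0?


BFS from S0:
  layer 0: {S0}
  layer 1: {S7}
Reachable set: {S0, S7}
Count = 2

2


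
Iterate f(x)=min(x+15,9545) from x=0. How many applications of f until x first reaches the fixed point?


Step 1: x=0, cap=9545, increment=15
Step 2: x grows by 15 each step until capped at 9545; fixed point is x=9545
Step 3: iterations = ceil(9545/15) = 637

637


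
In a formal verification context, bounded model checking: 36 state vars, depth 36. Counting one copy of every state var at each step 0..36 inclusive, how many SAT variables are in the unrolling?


BMC unrolls to depth k, creating one copy of each state var for steps 0..k.
Step count = 36 + 1 = 37 (steps 0 through 36)
Vars per step = 36
Total = 36 * 37 = 1332

1332


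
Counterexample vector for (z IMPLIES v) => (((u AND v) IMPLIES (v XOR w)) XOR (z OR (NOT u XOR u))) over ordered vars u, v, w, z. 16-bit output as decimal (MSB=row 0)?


F1 = (z IMPLIES v)
F2 = (((u AND v) IMPLIES (v XOR w)) XOR (z OR (NOT u XOR u)))
Counterexample to F1=>F2 is where F1=1 and F2=0.
Evaluate each row (bits = u,v,w,z, MSB first):
  row 0 [0000]: F1=1 F2=0 -> F1&~F2 -> 1
  row 1 [0001]: F1=0 F2=0 -> F1&~F2 -> 0
  row 2 [0010]: F1=1 F2=0 -> F1&~F2 -> 1
  row 3 [0011]: F1=0 F2=0 -> F1&~F2 -> 0
  row 4 [0100]: F1=1 F2=0 -> F1&~F2 -> 1
  row 5 [0101]: F1=1 F2=0 -> F1&~F2 -> 1
  row 6 [0110]: F1=1 F2=0 -> F1&~F2 -> 1
  row 7 [0111]: F1=1 F2=0 -> F1&~F2 -> 1
  row 8 [1000]: F1=1 F2=0 -> F1&~F2 -> 1
  row 9 [1001]: F1=0 F2=0 -> F1&~F2 -> 0
  row 10 [1010]: F1=1 F2=0 -> F1&~F2 -> 1
  row 11 [1011]: F1=0 F2=0 -> F1&~F2 -> 0
  row 12 [1100]: F1=1 F2=0 -> F1&~F2 -> 1
  row 13 [1101]: F1=1 F2=0 -> F1&~F2 -> 1
  row 14 [1110]: F1=1 F2=1 -> F1&~F2 -> 0
  row 15 [1111]: F1=1 F2=1 -> F1&~F2 -> 0
Full result column, 4 rows per line (u,v fixed per line; w,z runs 00..11 left to right):
  rows 0-3 [u,v=00]: 1010  = hex A
  rows 4-7 [u,v=01]: 1111  = hex F
  rows 8-11 [u,v=10]: 1010  = hex A
  rows 12-15 [u,v=11]: 1100  = hex C
Counterexample vector (row 0 .. row 15) = 1010111110101100
Output column grouped in 4s = 1010 1111 1010 1100 = 0xAFAC
Convert to decimal digit by digit (value = value*16 + digit):
  A -> 10
  10*16 + 15 (F) = 175
  175*16 + 10 (A) = 2810
  2810*16 + 12 (C) = 44972
Decimal = 44972

44972


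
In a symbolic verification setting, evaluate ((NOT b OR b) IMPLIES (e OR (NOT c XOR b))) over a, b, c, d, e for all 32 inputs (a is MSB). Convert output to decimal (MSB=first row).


Formula: ((NOT b OR b) IMPLIES (e OR (NOT c XOR b))) over a, b, c, d, e (32 rows)
Evaluate each row (bits = a,b,c,d,e, MSB first):
  row 0 [00000]: ((NOT 0 OR 0) IMPLIES (0 OR (NOT 0 XOR 0))) -> 1
  row 1 [00001]: ((NOT 0 OR 0) IMPLIES (1 OR (NOT 0 XOR 0))) -> 1
  row 2 [00010]: ((NOT 0 OR 0) IMPLIES (0 OR (NOT 0 XOR 0))) -> 1
  row 3 [00011]: ((NOT 0 OR 0) IMPLIES (1 OR (NOT 0 XOR 0))) -> 1
  row 4 [00100]: ((NOT 0 OR 0) IMPLIES (0 OR (NOT 1 XOR 0))) -> 0
  row 5 [00101]: ((NOT 0 OR 0) IMPLIES (1 OR (NOT 1 XOR 0))) -> 1
  row 6 [00110]: ((NOT 0 OR 0) IMPLIES (0 OR (NOT 1 XOR 0))) -> 0
  row 7 [00111]: ((NOT 0 OR 0) IMPLIES (1 OR (NOT 1 XOR 0))) -> 1
  row 8 [01000]: ((NOT 1 OR 1) IMPLIES (0 OR (NOT 0 XOR 1))) -> 0
  row 9 [01001]: ((NOT 1 OR 1) IMPLIES (1 OR (NOT 0 XOR 1))) -> 1
  row 10 [01010]: ((NOT 1 OR 1) IMPLIES (0 OR (NOT 0 XOR 1))) -> 0
  row 11 [01011]: ((NOT 1 OR 1) IMPLIES (1 OR (NOT 0 XOR 1))) -> 1
  row 12 [01100]: ((NOT 1 OR 1) IMPLIES (0 OR (NOT 1 XOR 1))) -> 1
  row 13 [01101]: ((NOT 1 OR 1) IMPLIES (1 OR (NOT 1 XOR 1))) -> 1
  row 14 [01110]: ((NOT 1 OR 1) IMPLIES (0 OR (NOT 1 XOR 1))) -> 1
  row 15 [01111]: ((NOT 1 OR 1) IMPLIES (1 OR (NOT 1 XOR 1))) -> 1
  row 16 [10000]: ((NOT 0 OR 0) IMPLIES (0 OR (NOT 0 XOR 0))) -> 1
  row 17 [10001]: ((NOT 0 OR 0) IMPLIES (1 OR (NOT 0 XOR 0))) -> 1
  row 18 [10010]: ((NOT 0 OR 0) IMPLIES (0 OR (NOT 0 XOR 0))) -> 1
  row 19 [10011]: ((NOT 0 OR 0) IMPLIES (1 OR (NOT 0 XOR 0))) -> 1
  row 20 [10100]: ((NOT 0 OR 0) IMPLIES (0 OR (NOT 1 XOR 0))) -> 0
  row 21 [10101]: ((NOT 0 OR 0) IMPLIES (1 OR (NOT 1 XOR 0))) -> 1
  row 22 [10110]: ((NOT 0 OR 0) IMPLIES (0 OR (NOT 1 XOR 0))) -> 0
  row 23 [10111]: ((NOT 0 OR 0) IMPLIES (1 OR (NOT 1 XOR 0))) -> 1
  row 24 [11000]: ((NOT 1 OR 1) IMPLIES (0 OR (NOT 0 XOR 1))) -> 0
  row 25 [11001]: ((NOT 1 OR 1) IMPLIES (1 OR (NOT 0 XOR 1))) -> 1
  row 26 [11010]: ((NOT 1 OR 1) IMPLIES (0 OR (NOT 0 XOR 1))) -> 0
  row 27 [11011]: ((NOT 1 OR 1) IMPLIES (1 OR (NOT 0 XOR 1))) -> 1
  row 28 [11100]: ((NOT 1 OR 1) IMPLIES (0 OR (NOT 1 XOR 1))) -> 1
  row 29 [11101]: ((NOT 1 OR 1) IMPLIES (1 OR (NOT 1 XOR 1))) -> 1
  row 30 [11110]: ((NOT 1 OR 1) IMPLIES (0 OR (NOT 1 XOR 1))) -> 1
  row 31 [11111]: ((NOT 1 OR 1) IMPLIES (1 OR (NOT 1 XOR 1))) -> 1
Full result column, 4 rows per line (a,b,c fixed per line; d,e runs 00..11 left to right):
  rows 0-3 [a,b,c=000]: 1111  = hex F
  rows 4-7 [a,b,c=001]: 0101  = hex 5
  rows 8-11 [a,b,c=010]: 0101  = hex 5
  rows 12-15 [a,b,c=011]: 1111  = hex F
  rows 16-19 [a,b,c=100]: 1111  = hex F
  rows 20-23 [a,b,c=101]: 0101  = hex 5
  rows 24-27 [a,b,c=110]: 0101  = hex 5
  rows 28-31 [a,b,c=111]: 1111  = hex F
Output column (row 0 .. row 31) = 11110101010111111111010101011111
Output column grouped in 4s = 1111 0101 0101 1111 1111 0101 0101 1111 = 0xF55FF55F
Convert to decimal digit by digit (value = value*16 + digit):
  F -> 15
  15*16 + 5 = 245
  245*16 + 5 = 3925
  3925*16 + 15 (F) = 62815
  62815*16 + 15 (F) = 1005055
  1005055*16 + 5 = 16080885
  16080885*16 + 5 = 257294165
  257294165*16 + 15 (F) = 4116706655
Decimal = 4116706655

4116706655


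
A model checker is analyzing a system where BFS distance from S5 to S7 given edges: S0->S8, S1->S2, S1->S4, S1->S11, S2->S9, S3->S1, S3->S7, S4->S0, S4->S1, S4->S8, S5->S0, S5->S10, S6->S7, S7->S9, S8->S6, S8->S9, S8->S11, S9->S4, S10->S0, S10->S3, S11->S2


BFS layer-by-layer from S5:
  dist 0: {S5}
  dist 1: {S0, S10}
  dist 2: {S3, S8}
  dist 3: {S1, S6, S7, S9, S11}
  -> S7 reached at distance 3
Shortest path length = 3

3


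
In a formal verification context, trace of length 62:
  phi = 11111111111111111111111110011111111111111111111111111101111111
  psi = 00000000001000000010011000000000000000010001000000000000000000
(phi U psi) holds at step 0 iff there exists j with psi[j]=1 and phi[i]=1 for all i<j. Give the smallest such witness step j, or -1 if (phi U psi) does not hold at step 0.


(phi U psi) at 0: need smallest j with psi[j]=1 and phi[i]=1 for all i in [0,j).
Scan from step 0:
  step 0: phi=1, psi=0 -> continue
  step 1: phi=1, psi=0 -> continue
  step 2: phi=1, psi=0 -> continue
  step 3: phi=1, psi=0 -> continue
  step 10: psi=1 and phi held for [0,10) -> witness found
Witness step = 10

10


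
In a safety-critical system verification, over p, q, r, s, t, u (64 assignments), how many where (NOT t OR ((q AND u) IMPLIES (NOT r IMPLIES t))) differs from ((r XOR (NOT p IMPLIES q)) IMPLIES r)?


F1 = (NOT t OR ((q AND u) IMPLIES (NOT r IMPLIES t)))
F2 = ((r XOR (NOT p IMPLIES q)) IMPLIES r)
Evaluate both on each of 64 rows (bits = p,q,r,s,t,u):
  row 0 [000000]: F1=1 F2=1 -> 0
  row 1 [000001]: F1=1 F2=1 -> 0
  row 2 [000010]: F1=1 F2=1 -> 0
  row 3 [000011]: F1=1 F2=1 -> 0
  row 4 [000100]: F1=1 F2=1 -> 0
  (every remaining row is evaluated the same way; all 64 results are listed next)
Full result column, 8 rows per line (p,q,r fixed per line; s,t,u runs 000..111 left to right):
  rows 0-7 [p,q,r=000]: 00000000  (ones: 0)
  rows 8-15 [p,q,r=001]: 00000000  (ones: 0)
  rows 16-23 [p,q,r=010]: 11111111  (ones: 8)
  rows 24-31 [p,q,r=011]: 00000000  (ones: 0)
  rows 32-39 [p,q,r=100]: 11111111  (ones: 8)
  rows 40-47 [p,q,r=101]: 00000000  (ones: 0)
  rows 48-55 [p,q,r=110]: 11111111  (ones: 8)
  rows 56-63 [p,q,r=111]: 00000000  (ones: 0)
Disagreements = 0+0+8+0+8+0+8+0 = 24

24


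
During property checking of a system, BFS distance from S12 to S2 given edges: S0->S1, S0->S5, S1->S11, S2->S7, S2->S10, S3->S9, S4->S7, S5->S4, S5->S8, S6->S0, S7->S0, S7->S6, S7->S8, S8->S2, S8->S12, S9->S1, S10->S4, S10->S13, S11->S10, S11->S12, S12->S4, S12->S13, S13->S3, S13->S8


BFS layer-by-layer from S12:
  dist 0: {S12}
  dist 1: {S4, S13}
  dist 2: {S3, S7, S8}
  dist 3: {S0, S2, S6, S9}
  -> S2 reached at distance 3
Shortest path length = 3

3


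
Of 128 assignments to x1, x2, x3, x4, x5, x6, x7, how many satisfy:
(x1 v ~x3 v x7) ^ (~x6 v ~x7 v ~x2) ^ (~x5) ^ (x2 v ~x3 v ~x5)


CNF with 4 clauses over 7 vars (128 assignments).
An assignment satisfies CNF iff every clause has >=1 true literal.
Check each row (bits = x1,x2,x3,x4,x5,x6,x7; clause T/F shown):
  row 0 [0000000]: clauses=TTTT -> 1
  row 1 [0000001]: clauses=TTTT -> 1
  row 2 [0000010]: clauses=TTTT -> 1
  row 3 [0000011]: clauses=TTTT -> 1
  row 4 [0000100]: clauses=TTFT -> 0
  (every remaining row is evaluated the same way; all 128 results are listed next)
Full result column, 8 rows per line (x1,x2,x3,x4 fixed per line; x5,x6,x7 runs 000..111 left to right):
  rows 0-7 [x1,x2,x3,x4=0000]: 11110000  (ones: 4)
  rows 8-15 [x1,x2,x3,x4=0001]: 11110000  (ones: 4)
  rows 16-23 [x1,x2,x3,x4=0010]: 01010000  (ones: 2)
  rows 24-31 [x1,x2,x3,x4=0011]: 01010000  (ones: 2)
  rows 32-39 [x1,x2,x3,x4=0100]: 11100000  (ones: 3)
  rows 40-47 [x1,x2,x3,x4=0101]: 11100000  (ones: 3)
  rows 48-55 [x1,x2,x3,x4=0110]: 01000000  (ones: 1)
  rows 56-63 [x1,x2,x3,x4=0111]: 01000000  (ones: 1)
  rows 64-71 [x1,x2,x3,x4=1000]: 11110000  (ones: 4)
  rows 72-79 [x1,x2,x3,x4=1001]: 11110000  (ones: 4)
  rows 80-87 [x1,x2,x3,x4=1010]: 11110000  (ones: 4)
  rows 88-95 [x1,x2,x3,x4=1011]: 11110000  (ones: 4)
  rows 96-103 [x1,x2,x3,x4=1100]: 11100000  (ones: 3)
  rows 104-111 [x1,x2,x3,x4=1101]: 11100000  (ones: 3)
  rows 112-119 [x1,x2,x3,x4=1110]: 11100000  (ones: 3)
  rows 120-127 [x1,x2,x3,x4=1111]: 11100000  (ones: 3)
Satisfying assignments = 4+4+2+2+3+3+1+1+4+4+4+4+3+3+3+3 = 48

48


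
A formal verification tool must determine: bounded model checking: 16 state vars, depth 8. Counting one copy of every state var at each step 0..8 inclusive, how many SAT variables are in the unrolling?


BMC unrolls to depth k, creating one copy of each state var for steps 0..k.
Step count = 8 + 1 = 9 (steps 0 through 8)
Vars per step = 16
Total = 16 * 9 = 144

144


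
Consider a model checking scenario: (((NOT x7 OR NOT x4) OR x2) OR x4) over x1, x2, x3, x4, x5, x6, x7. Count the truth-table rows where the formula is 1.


Formula: (((NOT x7 OR NOT x4) OR x2) OR x4) over 7 vars (128 rows)
Evaluate each row (x1, x2, x3, x4, x5, x6, x7 as bits, MSB first):
  row 0 [0000000]: (((NOT 0 OR NOT 0) OR 0) OR 0) -> 1
  row 1 [0000001]: (((NOT 1 OR NOT 0) OR 0) OR 0) -> 1
  row 2 [0000010]: (((NOT 0 OR NOT 0) OR 0) OR 0) -> 1
  row 3 [0000011]: (((NOT 1 OR NOT 0) OR 0) OR 0) -> 1
  row 4 [0000100]: (((NOT 0 OR NOT 0) OR 0) OR 0) -> 1
  (every remaining row is evaluated the same way; all 128 results are listed next)
Full result column, 8 rows per line (x1,x2,x3,x4 fixed per line; x5,x6,x7 runs 000..111 left to right):
  rows 0-7 [x1,x2,x3,x4=0000]: 11111111  (ones: 8)
  rows 8-15 [x1,x2,x3,x4=0001]: 11111111  (ones: 8)
  rows 16-23 [x1,x2,x3,x4=0010]: 11111111  (ones: 8)
  rows 24-31 [x1,x2,x3,x4=0011]: 11111111  (ones: 8)
  rows 32-39 [x1,x2,x3,x4=0100]: 11111111  (ones: 8)
  rows 40-47 [x1,x2,x3,x4=0101]: 11111111  (ones: 8)
  rows 48-55 [x1,x2,x3,x4=0110]: 11111111  (ones: 8)
  rows 56-63 [x1,x2,x3,x4=0111]: 11111111  (ones: 8)
  rows 64-71 [x1,x2,x3,x4=1000]: 11111111  (ones: 8)
  rows 72-79 [x1,x2,x3,x4=1001]: 11111111  (ones: 8)
  rows 80-87 [x1,x2,x3,x4=1010]: 11111111  (ones: 8)
  rows 88-95 [x1,x2,x3,x4=1011]: 11111111  (ones: 8)
  rows 96-103 [x1,x2,x3,x4=1100]: 11111111  (ones: 8)
  rows 104-111 [x1,x2,x3,x4=1101]: 11111111  (ones: 8)
  rows 112-119 [x1,x2,x3,x4=1110]: 11111111  (ones: 8)
  rows 120-127 [x1,x2,x3,x4=1111]: 11111111  (ones: 8)
Count of 1-rows = 8+8+8+8+8+8+8+8+8+8+8+8+8+8+8+8 = 128

128


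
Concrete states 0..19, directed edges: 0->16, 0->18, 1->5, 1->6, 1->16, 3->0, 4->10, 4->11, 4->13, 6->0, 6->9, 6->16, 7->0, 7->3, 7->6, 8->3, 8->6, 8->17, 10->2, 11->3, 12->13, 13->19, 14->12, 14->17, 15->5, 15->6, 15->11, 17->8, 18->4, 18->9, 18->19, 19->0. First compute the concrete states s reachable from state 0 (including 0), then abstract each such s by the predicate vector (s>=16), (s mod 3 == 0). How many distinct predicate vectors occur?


BFS from 0:
Concrete reachable: {0, 2, 3, 4, 9, 10, 11, 13, 16, 18, 19}
Abstract via predicates (s>=16), (s mod 3 == 0):
  (0,0) <- {2, 4, 10, 11, 13}
  (0,1) <- {0, 3, 9}
  (1,0) <- {16, 19}
  (1,1) <- {18}
Distinct abstract states = 4

4


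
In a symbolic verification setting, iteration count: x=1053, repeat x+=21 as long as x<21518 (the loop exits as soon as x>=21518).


Step 1: x goes from 1053 toward 21518 by 21; the body runs while x<21518, so iterations = ceil((bound-start)/step)
Step 2: Distance=20465
Step 3: ceil(20465/21)=975

975


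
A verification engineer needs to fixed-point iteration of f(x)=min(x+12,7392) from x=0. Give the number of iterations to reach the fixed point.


Step 1: x=0, cap=7392, increment=12
Step 2: x grows by 12 each step until capped at 7392; fixed point is x=7392
Step 3: iterations = ceil(7392/12) = 616

616


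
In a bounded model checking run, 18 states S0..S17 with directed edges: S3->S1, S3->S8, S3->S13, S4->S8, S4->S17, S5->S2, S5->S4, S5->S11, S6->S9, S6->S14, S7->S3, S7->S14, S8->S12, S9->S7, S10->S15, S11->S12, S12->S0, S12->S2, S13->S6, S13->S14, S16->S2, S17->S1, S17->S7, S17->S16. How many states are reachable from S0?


BFS from S0:
  layer 0: {S0}
Reachable set: {S0}
Count = 1

1


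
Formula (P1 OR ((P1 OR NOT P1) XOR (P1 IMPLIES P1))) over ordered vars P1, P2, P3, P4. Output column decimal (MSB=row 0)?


Formula: (P1 OR ((P1 OR NOT P1) XOR (P1 IMPLIES P1))) over P1, P2, P3, P4 (16 rows)
Evaluate each row (bits = P1,P2,P3,P4, MSB first):
  row 0 [0000]: (0 OR ((0 OR NOT 0) XOR (0 IMPLIES 0))) -> 0
  row 1 [0001]: (0 OR ((0 OR NOT 0) XOR (0 IMPLIES 0))) -> 0
  row 2 [0010]: (0 OR ((0 OR NOT 0) XOR (0 IMPLIES 0))) -> 0
  row 3 [0011]: (0 OR ((0 OR NOT 0) XOR (0 IMPLIES 0))) -> 0
  row 4 [0100]: (0 OR ((0 OR NOT 0) XOR (0 IMPLIES 0))) -> 0
  row 5 [0101]: (0 OR ((0 OR NOT 0) XOR (0 IMPLIES 0))) -> 0
  row 6 [0110]: (0 OR ((0 OR NOT 0) XOR (0 IMPLIES 0))) -> 0
  row 7 [0111]: (0 OR ((0 OR NOT 0) XOR (0 IMPLIES 0))) -> 0
  row 8 [1000]: (1 OR ((1 OR NOT 1) XOR (1 IMPLIES 1))) -> 1
  row 9 [1001]: (1 OR ((1 OR NOT 1) XOR (1 IMPLIES 1))) -> 1
  row 10 [1010]: (1 OR ((1 OR NOT 1) XOR (1 IMPLIES 1))) -> 1
  row 11 [1011]: (1 OR ((1 OR NOT 1) XOR (1 IMPLIES 1))) -> 1
  row 12 [1100]: (1 OR ((1 OR NOT 1) XOR (1 IMPLIES 1))) -> 1
  row 13 [1101]: (1 OR ((1 OR NOT 1) XOR (1 IMPLIES 1))) -> 1
  row 14 [1110]: (1 OR ((1 OR NOT 1) XOR (1 IMPLIES 1))) -> 1
  row 15 [1111]: (1 OR ((1 OR NOT 1) XOR (1 IMPLIES 1))) -> 1
Full result column, 4 rows per line (P1,P2 fixed per line; P3,P4 runs 00..11 left to right):
  rows 0-3 [P1,P2=00]: 0000  = hex 0
  rows 4-7 [P1,P2=01]: 0000  = hex 0
  rows 8-11 [P1,P2=10]: 1111  = hex F
  rows 12-15 [P1,P2=11]: 1111  = hex F
Output column (row 0 .. row 15) = 0000000011111111
Output column grouped in 4s = 0000 0000 1111 1111 = 0x00FF
Convert to decimal digit by digit (value = value*16 + digit):
  0 -> 0
  0*16 + 0 = 0
  0*16 + 15 (F) = 15
  15*16 + 15 (F) = 255
Decimal = 255

255


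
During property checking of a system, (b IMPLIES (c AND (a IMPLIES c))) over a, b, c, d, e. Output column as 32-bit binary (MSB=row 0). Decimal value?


Formula: (b IMPLIES (c AND (a IMPLIES c))) over a, b, c, d, e (32 rows)
Evaluate each row (bits = a,b,c,d,e, MSB first):
  row 0 [00000]: (0 IMPLIES (0 AND (0 IMPLIES 0))) -> 1
  row 1 [00001]: (0 IMPLIES (0 AND (0 IMPLIES 0))) -> 1
  row 2 [00010]: (0 IMPLIES (0 AND (0 IMPLIES 0))) -> 1
  row 3 [00011]: (0 IMPLIES (0 AND (0 IMPLIES 0))) -> 1
  row 4 [00100]: (0 IMPLIES (1 AND (0 IMPLIES 1))) -> 1
  row 5 [00101]: (0 IMPLIES (1 AND (0 IMPLIES 1))) -> 1
  row 6 [00110]: (0 IMPLIES (1 AND (0 IMPLIES 1))) -> 1
  row 7 [00111]: (0 IMPLIES (1 AND (0 IMPLIES 1))) -> 1
  row 8 [01000]: (1 IMPLIES (0 AND (0 IMPLIES 0))) -> 0
  row 9 [01001]: (1 IMPLIES (0 AND (0 IMPLIES 0))) -> 0
  row 10 [01010]: (1 IMPLIES (0 AND (0 IMPLIES 0))) -> 0
  row 11 [01011]: (1 IMPLIES (0 AND (0 IMPLIES 0))) -> 0
  row 12 [01100]: (1 IMPLIES (1 AND (0 IMPLIES 1))) -> 1
  row 13 [01101]: (1 IMPLIES (1 AND (0 IMPLIES 1))) -> 1
  row 14 [01110]: (1 IMPLIES (1 AND (0 IMPLIES 1))) -> 1
  row 15 [01111]: (1 IMPLIES (1 AND (0 IMPLIES 1))) -> 1
  row 16 [10000]: (0 IMPLIES (0 AND (1 IMPLIES 0))) -> 1
  row 17 [10001]: (0 IMPLIES (0 AND (1 IMPLIES 0))) -> 1
  row 18 [10010]: (0 IMPLIES (0 AND (1 IMPLIES 0))) -> 1
  row 19 [10011]: (0 IMPLIES (0 AND (1 IMPLIES 0))) -> 1
  row 20 [10100]: (0 IMPLIES (1 AND (1 IMPLIES 1))) -> 1
  row 21 [10101]: (0 IMPLIES (1 AND (1 IMPLIES 1))) -> 1
  row 22 [10110]: (0 IMPLIES (1 AND (1 IMPLIES 1))) -> 1
  row 23 [10111]: (0 IMPLIES (1 AND (1 IMPLIES 1))) -> 1
  row 24 [11000]: (1 IMPLIES (0 AND (1 IMPLIES 0))) -> 0
  row 25 [11001]: (1 IMPLIES (0 AND (1 IMPLIES 0))) -> 0
  row 26 [11010]: (1 IMPLIES (0 AND (1 IMPLIES 0))) -> 0
  row 27 [11011]: (1 IMPLIES (0 AND (1 IMPLIES 0))) -> 0
  row 28 [11100]: (1 IMPLIES (1 AND (1 IMPLIES 1))) -> 1
  row 29 [11101]: (1 IMPLIES (1 AND (1 IMPLIES 1))) -> 1
  row 30 [11110]: (1 IMPLIES (1 AND (1 IMPLIES 1))) -> 1
  row 31 [11111]: (1 IMPLIES (1 AND (1 IMPLIES 1))) -> 1
Full result column, 4 rows per line (a,b,c fixed per line; d,e runs 00..11 left to right):
  rows 0-3 [a,b,c=000]: 1111  = hex F
  rows 4-7 [a,b,c=001]: 1111  = hex F
  rows 8-11 [a,b,c=010]: 0000  = hex 0
  rows 12-15 [a,b,c=011]: 1111  = hex F
  rows 16-19 [a,b,c=100]: 1111  = hex F
  rows 20-23 [a,b,c=101]: 1111  = hex F
  rows 24-27 [a,b,c=110]: 0000  = hex 0
  rows 28-31 [a,b,c=111]: 1111  = hex F
Output column (row 0 .. row 31) = 11111111000011111111111100001111
Output column grouped in 4s = 1111 1111 0000 1111 1111 1111 0000 1111 = 0xFF0FFF0F
Convert to decimal digit by digit (value = value*16 + digit):
  F -> 15
  15*16 + 15 (F) = 255
  255*16 + 0 = 4080
  4080*16 + 15 (F) = 65295
  65295*16 + 15 (F) = 1044735
  1044735*16 + 15 (F) = 16715775
  16715775*16 + 0 = 267452400
  267452400*16 + 15 (F) = 4279238415
Decimal = 4279238415

4279238415


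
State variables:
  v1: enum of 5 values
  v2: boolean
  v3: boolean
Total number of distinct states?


State space = product of domain sizes of all variables.
Domain sizes:
  v1 (enum of 5 values): 5
  v2 (boolean): 2
  v3 (boolean): 2
Product = 5 * 2 * 2 = 20

20


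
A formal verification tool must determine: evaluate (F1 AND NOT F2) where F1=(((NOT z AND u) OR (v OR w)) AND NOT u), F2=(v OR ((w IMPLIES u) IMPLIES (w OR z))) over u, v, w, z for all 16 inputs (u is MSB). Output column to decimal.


F1 = (((NOT z AND u) OR (v OR w)) AND NOT u)
F2 = (v OR ((w IMPLIES u) IMPLIES (w OR z)))
Counterexample to F1=>F2 is where F1=1 and F2=0.
Evaluate each row (bits = u,v,w,z, MSB first):
  row 0 [0000]: F1=0 F2=0 -> F1&~F2 -> 0
  row 1 [0001]: F1=0 F2=1 -> F1&~F2 -> 0
  row 2 [0010]: F1=1 F2=1 -> F1&~F2 -> 0
  row 3 [0011]: F1=1 F2=1 -> F1&~F2 -> 0
  row 4 [0100]: F1=1 F2=1 -> F1&~F2 -> 0
  row 5 [0101]: F1=1 F2=1 -> F1&~F2 -> 0
  row 6 [0110]: F1=1 F2=1 -> F1&~F2 -> 0
  row 7 [0111]: F1=1 F2=1 -> F1&~F2 -> 0
  row 8 [1000]: F1=0 F2=0 -> F1&~F2 -> 0
  row 9 [1001]: F1=0 F2=1 -> F1&~F2 -> 0
  row 10 [1010]: F1=0 F2=1 -> F1&~F2 -> 0
  row 11 [1011]: F1=0 F2=1 -> F1&~F2 -> 0
  row 12 [1100]: F1=0 F2=1 -> F1&~F2 -> 0
  row 13 [1101]: F1=0 F2=1 -> F1&~F2 -> 0
  row 14 [1110]: F1=0 F2=1 -> F1&~F2 -> 0
  row 15 [1111]: F1=0 F2=1 -> F1&~F2 -> 0
Full result column, 4 rows per line (u,v fixed per line; w,z runs 00..11 left to right):
  rows 0-3 [u,v=00]: 0000  = hex 0
  rows 4-7 [u,v=01]: 0000  = hex 0
  rows 8-11 [u,v=10]: 0000  = hex 0
  rows 12-15 [u,v=11]: 0000  = hex 0
Counterexample vector (row 0 .. row 15) = 0000000000000000
Output column grouped in 4s = 0000 0000 0000 0000 = 0x0000
Convert to decimal digit by digit (value = value*16 + digit):
  0 -> 0
  0*16 + 0 = 0
  0*16 + 0 = 0
  0*16 + 0 = 0
Decimal = 0

0
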